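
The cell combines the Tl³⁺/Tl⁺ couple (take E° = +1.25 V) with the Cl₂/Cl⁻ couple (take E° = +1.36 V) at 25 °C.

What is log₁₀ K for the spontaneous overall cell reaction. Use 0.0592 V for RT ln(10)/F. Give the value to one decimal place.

Cathode: Cl₂/Cl⁻; anode: Tl³⁺/Tl⁺. E°cell = +0.11 V, n = 2.
log K = nE°cell / 0.0592 = (2)(+0.11) / 0.0592 = 3.7.

3.7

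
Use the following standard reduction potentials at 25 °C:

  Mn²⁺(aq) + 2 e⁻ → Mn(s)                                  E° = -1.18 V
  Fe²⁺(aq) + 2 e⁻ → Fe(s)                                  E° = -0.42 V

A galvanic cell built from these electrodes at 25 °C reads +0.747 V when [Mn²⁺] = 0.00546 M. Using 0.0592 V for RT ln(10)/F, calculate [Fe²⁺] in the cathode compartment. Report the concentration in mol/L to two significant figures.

Fe²⁺/Fe is the cathode, Mn²⁺/Mn the anode: E°cell = +0.76 V, n = 2.
Overall reaction: Fe²⁺(aq) + Mn(s) → Fe(s) + Mn²⁺(aq); Q = [Mn²⁺]^1/[Fe²⁺]^1.
From E = E° − (0.0592/n) log Q: log Q = (E° − E)·n/0.0592 = (+0.76 − (+0.747))·2/0.0592 = 0.4392.
So 1·log[Fe²⁺] = 1·log(0.00546) − log Q = -2.2628 − (0.4392) = -2.7020; [Fe²⁺] = 10^(-2.7020) ≈ 0.0020 M.

0.0020 M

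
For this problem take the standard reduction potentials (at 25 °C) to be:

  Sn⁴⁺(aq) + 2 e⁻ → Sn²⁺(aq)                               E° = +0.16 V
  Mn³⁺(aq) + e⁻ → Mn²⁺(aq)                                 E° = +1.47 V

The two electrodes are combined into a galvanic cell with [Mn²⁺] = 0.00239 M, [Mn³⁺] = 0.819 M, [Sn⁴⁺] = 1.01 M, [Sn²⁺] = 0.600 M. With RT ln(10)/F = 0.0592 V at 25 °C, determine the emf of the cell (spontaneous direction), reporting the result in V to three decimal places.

+1.453 V

Mn³⁺/Mn²⁺ is the cathode (higher E°), Sn⁴⁺/Sn²⁺ the anode: E°cell = +1.47 − (+0.16) = +1.31 V, n = 2.
Overall: 2 Mn³⁺(aq) + Sn²⁺(aq) → 2 Mn²⁺(aq) + Sn⁴⁺(aq)
Q = [Mn²⁺]^2·[Sn⁴⁺] / ([Mn³⁺]^2·[Sn²⁺]); log Q = -4.844.
E = E° − (0.0592/n) log Q = +1.31 − (0.0592/2)(-4.844) = +1.453 V.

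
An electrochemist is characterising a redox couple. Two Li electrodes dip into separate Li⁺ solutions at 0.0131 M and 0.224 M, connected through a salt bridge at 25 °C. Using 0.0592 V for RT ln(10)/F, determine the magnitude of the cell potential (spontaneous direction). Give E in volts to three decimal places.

+0.073 V

For a concentration cell E°cell = 0. The 0.224 M side is the cathode (reduction is favoured where [Li⁺] is higher).
With n = 1, E = −(0.0592/1) log([Li⁺]ₐₙ/[Li⁺]꜀ₐₜ) = −(0.0592/1) log(0.0131/0.224) = −(0.0592/1)(-1.233) = +0.073 V.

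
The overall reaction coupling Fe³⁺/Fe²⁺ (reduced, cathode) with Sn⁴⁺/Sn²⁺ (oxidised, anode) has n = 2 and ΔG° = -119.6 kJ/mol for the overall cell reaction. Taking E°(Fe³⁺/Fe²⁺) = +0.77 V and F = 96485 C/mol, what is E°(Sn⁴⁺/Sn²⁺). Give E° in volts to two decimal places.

E°cell = −ΔG°/(nF) = −(-119.6×10³)/((2)(96485)) = +0.620 V.
Since Fe³⁺/Fe²⁺ is the cathode and Sn⁴⁺/Sn²⁺ the anode, E°cell = E°(Fe³⁺/Fe²⁺) − E°(Sn⁴⁺/Sn²⁺).
So E°(Sn⁴⁺/Sn²⁺) = E°(Fe³⁺/Fe²⁺) − E°cell = (+0.77) − (+0.620) = +0.15 V.

+0.15 V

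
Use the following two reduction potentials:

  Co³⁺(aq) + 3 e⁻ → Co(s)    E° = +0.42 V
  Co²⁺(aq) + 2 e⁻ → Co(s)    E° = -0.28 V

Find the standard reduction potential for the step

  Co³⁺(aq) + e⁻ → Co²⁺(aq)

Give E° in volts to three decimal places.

Sequential free energies add, so n₃E°₃ = n₁E°₁ + n₂E°₂.
With n₃ = 3, and the known step contributing 2×(-0.28) V, the unknown satisfies 1·E° = 3×(+0.42) − 2×(-0.28) = +1.820.
E° = +1.820 / 1 = +1.820 V.

+1.820 V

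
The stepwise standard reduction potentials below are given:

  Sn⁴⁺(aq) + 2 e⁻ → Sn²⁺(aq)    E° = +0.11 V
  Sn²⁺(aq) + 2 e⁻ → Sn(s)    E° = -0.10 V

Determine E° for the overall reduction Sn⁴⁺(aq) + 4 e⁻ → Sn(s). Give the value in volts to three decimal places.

+0.005 V

Standard free energies of sequential steps add: ΔG°₃ = ΔG°₁ + ΔG°₂, so n₃E°₃ = n₁E°₁ + n₂E°₂.
E°₃ = (2×+0.11 + 2×-0.10) / 4 = (+0.020) / 4 = +0.005 V.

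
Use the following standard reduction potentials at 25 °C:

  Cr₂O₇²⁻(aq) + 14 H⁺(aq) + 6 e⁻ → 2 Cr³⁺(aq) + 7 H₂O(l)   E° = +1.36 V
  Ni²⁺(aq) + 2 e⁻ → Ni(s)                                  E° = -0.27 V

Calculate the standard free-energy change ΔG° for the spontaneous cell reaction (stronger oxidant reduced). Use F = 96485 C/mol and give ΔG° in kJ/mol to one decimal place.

-943.6 kJ/mol

Cr₂O₇²⁻/Cr³⁺ (E° = +1.36 V) is the cathode; Ni²⁺/Ni (E° = -0.27 V) is the anode, so E°cell = +1.63 V.
Balancing electrons gives n = 6 (lcm of 6 and 2).
ΔG° = −nFE° = −(6)(96485)(+1.63) = -943,623 J = -943.6 kJ/mol.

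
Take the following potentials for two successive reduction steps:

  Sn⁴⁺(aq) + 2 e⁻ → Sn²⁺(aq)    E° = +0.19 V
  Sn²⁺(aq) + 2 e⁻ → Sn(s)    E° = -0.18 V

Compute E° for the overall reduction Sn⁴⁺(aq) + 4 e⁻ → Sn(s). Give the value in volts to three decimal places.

Since ΔG° = −nFE° is additive over sequential reductions, n₃E°₃ = n₁E°₁ + n₂E°₂.
E°₃ = (2×+0.19 + 2×-0.18) / 4 = (+0.020) / 4 = +0.005 V.

+0.005 V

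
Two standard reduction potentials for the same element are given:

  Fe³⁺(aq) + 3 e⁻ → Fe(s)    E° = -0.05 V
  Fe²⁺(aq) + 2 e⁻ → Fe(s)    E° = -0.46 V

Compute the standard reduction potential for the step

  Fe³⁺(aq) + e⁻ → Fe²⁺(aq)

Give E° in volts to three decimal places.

Sequential free energies add, so n₃E°₃ = n₁E°₁ + n₂E°₂.
With n₃ = 3, and the known step contributing 2×(-0.46) V, the unknown satisfies 1·E° = 3×(-0.05) − 2×(-0.46) = +0.770.
E° = +0.770 / 1 = +0.770 V.

+0.770 V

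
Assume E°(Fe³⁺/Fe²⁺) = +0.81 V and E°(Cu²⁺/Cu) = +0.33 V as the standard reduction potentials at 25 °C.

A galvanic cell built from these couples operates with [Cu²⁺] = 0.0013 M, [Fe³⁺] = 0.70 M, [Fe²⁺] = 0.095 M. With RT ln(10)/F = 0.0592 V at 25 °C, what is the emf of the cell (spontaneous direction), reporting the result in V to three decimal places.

+0.617 V

Fe³⁺/Fe²⁺ is the cathode (higher E°), Cu²⁺/Cu the anode: E°cell = +0.81 − (+0.33) = +0.48 V, n = 2.
Overall: 2 Fe³⁺(aq) + Cu(s) → 2 Fe²⁺(aq) + Cu²⁺(aq)
Q = [Fe²⁺]^2·[Cu²⁺] / ([Fe³⁺]^2); log Q = -4.621.
E = E° − (0.0592/n) log Q = +0.48 − (0.0592/2)(-4.621) = +0.617 V.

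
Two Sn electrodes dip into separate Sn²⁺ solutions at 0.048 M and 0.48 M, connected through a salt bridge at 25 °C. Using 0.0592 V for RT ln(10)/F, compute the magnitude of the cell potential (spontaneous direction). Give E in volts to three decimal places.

For a concentration cell E°cell = 0. The 0.48 M side is the cathode (reduction is favoured where [Sn²⁺] is higher).
With n = 2, E = −(0.0592/2) log([Sn²⁺]ₐₙ/[Sn²⁺]꜀ₐₜ) = −(0.0592/2) log(0.048/0.48) = −(0.0592/2)(-1.000) = +0.030 V.

+0.030 V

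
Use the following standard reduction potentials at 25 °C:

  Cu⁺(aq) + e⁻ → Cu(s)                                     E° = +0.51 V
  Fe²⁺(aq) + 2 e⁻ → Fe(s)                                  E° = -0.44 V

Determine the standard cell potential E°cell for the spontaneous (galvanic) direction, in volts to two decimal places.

The Cu⁺/Cu couple has the higher reduction potential, so it is the cathode; Fe²⁺/Fe is oxidised at the anode.
E°cell = E°(cathode) − E°(anode) = (+0.51) − (-0.44) = +0.95 V.
Since E°cell > 0, the reaction is spontaneous under standard conditions.

+0.95 V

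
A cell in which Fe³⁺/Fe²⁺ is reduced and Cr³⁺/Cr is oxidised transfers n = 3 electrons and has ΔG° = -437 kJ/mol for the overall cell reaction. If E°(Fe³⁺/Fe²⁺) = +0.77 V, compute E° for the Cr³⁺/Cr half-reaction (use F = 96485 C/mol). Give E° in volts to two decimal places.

-0.74 V

E°cell = −ΔG°/(nF) = −(-437×10³)/((3)(96485)) = +1.510 V.
Since Fe³⁺/Fe²⁺ is the cathode and Cr³⁺/Cr the anode, E°cell = E°(Fe³⁺/Fe²⁺) − E°(Cr³⁺/Cr).
So E°(Cr³⁺/Cr) = E°(Fe³⁺/Fe²⁺) − E°cell = (+0.77) − (+1.510) = -0.74 V.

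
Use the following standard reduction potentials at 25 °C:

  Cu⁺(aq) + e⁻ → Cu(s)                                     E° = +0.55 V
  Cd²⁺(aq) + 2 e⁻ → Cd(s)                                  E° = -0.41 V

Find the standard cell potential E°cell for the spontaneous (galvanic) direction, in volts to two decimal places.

The Cu⁺/Cu couple has the higher reduction potential, so it is the cathode; Cd²⁺/Cd is oxidised at the anode.
E°cell = E°(cathode) − E°(anode) = (+0.55) − (-0.41) = +0.96 V.

+0.96 V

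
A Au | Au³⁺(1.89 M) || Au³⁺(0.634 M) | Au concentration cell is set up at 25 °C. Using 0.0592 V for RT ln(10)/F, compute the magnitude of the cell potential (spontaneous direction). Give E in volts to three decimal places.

For a concentration cell E°cell = 0. The 1.89 M side is the cathode (reduction is favoured where [Au³⁺] is higher).
With n = 3, E = −(0.0592/3) log([Au³⁺]ₐₙ/[Au³⁺]꜀ₐₜ) = −(0.0592/3) log(0.634/1.89) = −(0.0592/3)(-0.474) = +0.009 V.

+0.009 V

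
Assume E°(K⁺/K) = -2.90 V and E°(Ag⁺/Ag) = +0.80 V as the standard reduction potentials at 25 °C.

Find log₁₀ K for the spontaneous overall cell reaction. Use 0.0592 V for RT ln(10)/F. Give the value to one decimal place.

62.5

Cathode: Ag⁺/Ag; anode: K⁺/K. E°cell = +3.70 V, n = 1.
log K = nE°cell / 0.0592 = (1)(+3.70) / 0.0592 = 62.5.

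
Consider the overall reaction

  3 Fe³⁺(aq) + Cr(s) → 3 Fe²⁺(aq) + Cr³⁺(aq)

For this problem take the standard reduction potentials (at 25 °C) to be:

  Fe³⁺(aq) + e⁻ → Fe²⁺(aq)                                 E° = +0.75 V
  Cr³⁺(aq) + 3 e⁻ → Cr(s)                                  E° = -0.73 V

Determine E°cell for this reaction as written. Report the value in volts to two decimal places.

+1.48 V

The Fe³⁺/Fe²⁺ couple has the higher reduction potential, so it is the cathode; Cr³⁺/Cr is oxidised at the anode.
E°cell = E°(cathode) − E°(anode) = (+0.75) − (-0.73) = +1.48 V.
Since E°cell > 0, the reaction is spontaneous under standard conditions.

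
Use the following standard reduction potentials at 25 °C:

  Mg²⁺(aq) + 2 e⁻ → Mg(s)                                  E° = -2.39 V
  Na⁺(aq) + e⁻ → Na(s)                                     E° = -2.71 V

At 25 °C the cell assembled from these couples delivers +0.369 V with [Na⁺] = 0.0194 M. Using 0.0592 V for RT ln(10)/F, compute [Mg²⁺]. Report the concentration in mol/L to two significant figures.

0.017 M

Mg²⁺/Mg is the cathode, Na⁺/Na the anode: E°cell = +0.32 V, n = 2.
Overall reaction: Mg²⁺(aq) + 2 Na(s) → Mg(s) + 2 Na⁺(aq); Q = [Na⁺]^2/[Mg²⁺]^1.
From E = E° − (0.0592/n) log Q: log Q = (E° − E)·n/0.0592 = (+0.32 − (+0.369))·2/0.0592 = -1.6554.
So 1·log[Mg²⁺] = 2·log(0.0194) − log Q = -3.4244 − (-1.6554) = -1.7690; [Mg²⁺] = 10^(-1.7690) ≈ 0.017 M.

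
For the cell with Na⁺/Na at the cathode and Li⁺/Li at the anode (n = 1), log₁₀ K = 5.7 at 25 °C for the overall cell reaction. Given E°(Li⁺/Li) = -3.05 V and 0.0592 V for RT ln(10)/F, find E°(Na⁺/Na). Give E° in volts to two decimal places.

-2.71 V

E°cell = (0.0592/n)·log K = (0.0592/1)(5.7) = +0.337 V.
Since Na⁺/Na is the cathode and Li⁺/Li the anode, E°cell = E°(Na⁺/Na) − E°(Li⁺/Li).
So E°(Na⁺/Na) = E°cell + E°(Li⁺/Li) = +0.337 + (-3.05) = -2.71 V.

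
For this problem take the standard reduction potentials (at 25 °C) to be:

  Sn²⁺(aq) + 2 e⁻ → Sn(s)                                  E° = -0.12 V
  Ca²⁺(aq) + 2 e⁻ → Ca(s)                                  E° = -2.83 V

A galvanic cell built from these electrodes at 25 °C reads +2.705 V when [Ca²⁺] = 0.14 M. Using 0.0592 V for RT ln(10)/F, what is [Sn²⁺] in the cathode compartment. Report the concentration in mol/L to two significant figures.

Sn²⁺/Sn is the cathode, Ca²⁺/Ca the anode: E°cell = +2.71 V, n = 2.
Overall reaction: Sn²⁺(aq) + Ca(s) → Sn(s) + Ca²⁺(aq); Q = [Ca²⁺]^1/[Sn²⁺]^1.
From E = E° − (0.0592/n) log Q: log Q = (E° − E)·n/0.0592 = (+2.71 − (+2.705))·2/0.0592 = 0.1689.
So 1·log[Sn²⁺] = 1·log(0.14) − log Q = -0.8539 − (0.1689) = -1.0228; [Sn²⁺] = 10^(-1.0228) ≈ 0.095 M.

0.095 M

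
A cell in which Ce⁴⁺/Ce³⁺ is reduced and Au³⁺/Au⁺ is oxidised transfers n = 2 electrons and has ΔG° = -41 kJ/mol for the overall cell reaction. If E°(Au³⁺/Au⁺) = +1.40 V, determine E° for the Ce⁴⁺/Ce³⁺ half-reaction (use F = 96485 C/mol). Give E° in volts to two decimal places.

+1.61 V

E°cell = −ΔG°/(nF) = −(-41×10³)/((2)(96485)) = +0.212 V.
Since Ce⁴⁺/Ce³⁺ is the cathode and Au³⁺/Au⁺ the anode, E°cell = E°(Ce⁴⁺/Ce³⁺) − E°(Au³⁺/Au⁺).
So E°(Ce⁴⁺/Ce³⁺) = E°cell + E°(Au³⁺/Au⁺) = +0.212 + (+1.40) = +1.61 V.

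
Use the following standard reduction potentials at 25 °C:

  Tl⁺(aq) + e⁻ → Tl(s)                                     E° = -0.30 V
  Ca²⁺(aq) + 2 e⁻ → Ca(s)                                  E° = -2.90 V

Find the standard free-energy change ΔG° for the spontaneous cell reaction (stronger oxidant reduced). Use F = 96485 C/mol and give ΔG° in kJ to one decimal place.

Tl⁺/Tl (E° = -0.30 V) is the cathode; Ca²⁺/Ca (E° = -2.90 V) is the anode, so E°cell = +2.60 V.
Balancing electrons gives n = 2 (lcm of 1 and 2).
ΔG° = −nFE° = −(2)(96485)(+2.60) = -501,722 J = -501.7 kJ.

-501.7 kJ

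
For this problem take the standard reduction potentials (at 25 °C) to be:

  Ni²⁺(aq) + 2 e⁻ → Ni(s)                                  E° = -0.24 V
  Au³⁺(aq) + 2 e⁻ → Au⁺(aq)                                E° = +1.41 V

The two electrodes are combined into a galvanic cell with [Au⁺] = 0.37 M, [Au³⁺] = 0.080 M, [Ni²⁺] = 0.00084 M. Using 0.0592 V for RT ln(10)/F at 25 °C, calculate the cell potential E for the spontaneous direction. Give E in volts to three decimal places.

Au³⁺/Au⁺ is the cathode (higher E°), Ni²⁺/Ni the anode: E°cell = +1.41 − (-0.24) = +1.65 V, n = 2.
Overall: Au³⁺(aq) + Ni(s) → Au⁺(aq) + Ni²⁺(aq)
Q = [Au⁺]·[Ni²⁺] / ([Au³⁺]); log Q = -2.411.
E = E° − (0.0592/n) log Q = +1.65 − (0.0592/2)(-2.411) = +1.721 V.

+1.721 V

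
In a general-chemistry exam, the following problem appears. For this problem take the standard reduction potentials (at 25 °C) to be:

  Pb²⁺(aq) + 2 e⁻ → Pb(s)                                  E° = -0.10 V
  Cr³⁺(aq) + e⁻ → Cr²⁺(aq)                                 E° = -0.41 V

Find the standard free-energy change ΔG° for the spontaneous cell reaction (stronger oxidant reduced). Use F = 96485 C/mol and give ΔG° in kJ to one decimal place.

Pb²⁺/Pb (E° = -0.10 V) is the cathode; Cr³⁺/Cr²⁺ (E° = -0.41 V) is the anode, so E°cell = +0.31 V.
Balancing electrons gives n = 2 (lcm of 2 and 1).
ΔG° = −nFE° = −(2)(96485)(+0.31) = -59,821 J = -59.8 kJ.

-59.8 kJ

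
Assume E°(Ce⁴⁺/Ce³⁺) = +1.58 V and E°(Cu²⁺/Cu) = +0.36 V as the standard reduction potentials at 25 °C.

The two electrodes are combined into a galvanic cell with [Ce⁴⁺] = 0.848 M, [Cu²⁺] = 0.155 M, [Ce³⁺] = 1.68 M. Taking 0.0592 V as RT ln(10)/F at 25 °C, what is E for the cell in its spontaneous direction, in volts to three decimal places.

Ce⁴⁺/Ce³⁺ is the cathode (higher E°), Cu²⁺/Cu the anode: E°cell = +1.58 − (+0.36) = +1.22 V, n = 2.
Overall: 2 Ce⁴⁺(aq) + Cu(s) → 2 Ce³⁺(aq) + Cu²⁺(aq)
Q = [Ce³⁺]^2·[Cu²⁺] / ([Ce⁴⁺]^2); log Q = -0.216.
E = E° − (0.0592/n) log Q = +1.22 − (0.0592/2)(-0.216) = +1.226 V.

+1.226 V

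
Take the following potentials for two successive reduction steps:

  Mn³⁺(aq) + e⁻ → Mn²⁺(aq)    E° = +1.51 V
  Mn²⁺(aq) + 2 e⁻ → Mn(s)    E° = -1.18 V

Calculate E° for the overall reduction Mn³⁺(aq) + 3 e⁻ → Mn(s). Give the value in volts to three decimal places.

Adding the free-energy changes (−nFE°) of the two steps gives −n₃FE°₃ = −n₁FE°₁ − n₂FE°₂.
E°₃ = (1×+1.51 + 2×-1.18) / 3 = (-0.850) / 3 = -0.283 V.

-0.283 V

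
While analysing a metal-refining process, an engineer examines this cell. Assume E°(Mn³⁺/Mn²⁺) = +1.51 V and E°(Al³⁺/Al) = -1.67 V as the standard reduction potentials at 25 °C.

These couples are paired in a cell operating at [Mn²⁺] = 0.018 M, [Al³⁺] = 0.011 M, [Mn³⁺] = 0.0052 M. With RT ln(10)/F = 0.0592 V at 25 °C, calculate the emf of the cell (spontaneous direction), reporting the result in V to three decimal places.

+3.187 V

Mn³⁺/Mn²⁺ is the cathode (higher E°), Al³⁺/Al the anode: E°cell = +1.51 − (-1.67) = +3.18 V, n = 3.
Overall: 3 Mn³⁺(aq) + Al(s) → 3 Mn²⁺(aq) + Al³⁺(aq)
Q = [Mn²⁺]^3·[Al³⁺] / ([Mn³⁺]^3); log Q = -0.341.
E = E° − (0.0592/n) log Q = +3.18 − (0.0592/3)(-0.341) = +3.187 V.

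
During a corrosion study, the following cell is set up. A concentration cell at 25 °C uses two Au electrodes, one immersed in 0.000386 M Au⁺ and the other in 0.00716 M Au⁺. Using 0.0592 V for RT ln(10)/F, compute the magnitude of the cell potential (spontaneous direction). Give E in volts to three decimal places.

For a concentration cell E°cell = 0. The 0.00716 M side is the cathode (reduction is favoured where [Au⁺] is higher).
With n = 1, E = −(0.0592/1) log([Au⁺]ₐₙ/[Au⁺]꜀ₐₜ) = −(0.0592/1) log(0.000386/0.00716) = −(0.0592/1)(-1.268) = +0.075 V.

+0.075 V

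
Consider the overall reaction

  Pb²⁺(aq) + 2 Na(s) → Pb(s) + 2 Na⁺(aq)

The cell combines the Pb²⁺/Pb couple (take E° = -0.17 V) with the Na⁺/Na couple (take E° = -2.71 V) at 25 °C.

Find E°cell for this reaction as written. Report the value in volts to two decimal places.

+2.54 V

The Pb²⁺/Pb couple has the higher reduction potential, so it is the cathode; Na⁺/Na is oxidised at the anode.
E°cell = E°(cathode) − E°(anode) = (-0.17) − (-2.71) = +2.54 V.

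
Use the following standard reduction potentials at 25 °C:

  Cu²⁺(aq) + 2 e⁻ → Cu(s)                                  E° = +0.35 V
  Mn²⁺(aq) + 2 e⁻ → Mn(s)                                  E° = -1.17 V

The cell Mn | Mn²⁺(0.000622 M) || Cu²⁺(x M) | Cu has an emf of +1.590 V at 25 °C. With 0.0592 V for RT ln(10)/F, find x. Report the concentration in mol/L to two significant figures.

Cu²⁺/Cu is the cathode, Mn²⁺/Mn the anode: E°cell = +1.52 V, n = 2.
Overall reaction: Cu²⁺(aq) + Mn(s) → Cu(s) + Mn²⁺(aq); Q = [Mn²⁺]^1/[Cu²⁺]^1.
From E = E° − (0.0592/n) log Q: log Q = (E° − E)·n/0.0592 = (+1.52 − (+1.590))·2/0.0592 = -2.3649.
So 1·log[Cu²⁺] = 1·log(0.000622) − log Q = -3.2062 − (-2.3649) = -0.8413; [Cu²⁺] = 10^(-0.8413) ≈ 0.14 M.

0.14 M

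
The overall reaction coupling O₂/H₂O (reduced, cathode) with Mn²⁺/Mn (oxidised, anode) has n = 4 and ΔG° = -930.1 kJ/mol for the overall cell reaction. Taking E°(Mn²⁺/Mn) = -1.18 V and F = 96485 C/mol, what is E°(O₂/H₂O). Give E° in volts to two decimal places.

+1.23 V

E°cell = −ΔG°/(nF) = −(-930.1×10³)/((4)(96485)) = +2.410 V.
Since O₂/H₂O is the cathode and Mn²⁺/Mn the anode, E°cell = E°(O₂/H₂O) − E°(Mn²⁺/Mn).
So E°(O₂/H₂O) = E°cell + E°(Mn²⁺/Mn) = +2.410 + (-1.18) = +1.23 V.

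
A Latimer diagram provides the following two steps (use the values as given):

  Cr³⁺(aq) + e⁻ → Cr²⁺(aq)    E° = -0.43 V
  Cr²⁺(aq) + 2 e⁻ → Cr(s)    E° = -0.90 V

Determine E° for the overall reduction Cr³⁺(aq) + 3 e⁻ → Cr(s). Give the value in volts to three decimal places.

Standard free energies of sequential steps add: ΔG°₃ = ΔG°₁ + ΔG°₂, so n₃E°₃ = n₁E°₁ + n₂E°₂.
E°₃ = (1×-0.43 + 2×-0.90) / 3 = (-2.230) / 3 = -0.743 V.

-0.743 V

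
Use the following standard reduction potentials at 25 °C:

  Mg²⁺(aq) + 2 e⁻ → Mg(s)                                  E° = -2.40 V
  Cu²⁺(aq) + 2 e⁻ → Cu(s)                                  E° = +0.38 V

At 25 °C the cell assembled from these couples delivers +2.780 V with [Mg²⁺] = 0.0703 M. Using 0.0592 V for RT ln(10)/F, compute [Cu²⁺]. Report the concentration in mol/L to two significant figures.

0.070 M

Cu²⁺/Cu is the cathode, Mg²⁺/Mg the anode: E°cell = +2.78 V, n = 2.
Overall reaction: Cu²⁺(aq) + Mg(s) → Cu(s) + Mg²⁺(aq); Q = [Mg²⁺]^1/[Cu²⁺]^1.
From E = E° − (0.0592/n) log Q: log Q = (E° − E)·n/0.0592 = (+2.78 − (+2.780))·2/0.0592 = 0.0000.
So 1·log[Cu²⁺] = 1·log(0.0703) − log Q = -1.1530 − (0.0000) = -1.1530; [Cu²⁺] = 10^(-1.1530) ≈ 0.070 M.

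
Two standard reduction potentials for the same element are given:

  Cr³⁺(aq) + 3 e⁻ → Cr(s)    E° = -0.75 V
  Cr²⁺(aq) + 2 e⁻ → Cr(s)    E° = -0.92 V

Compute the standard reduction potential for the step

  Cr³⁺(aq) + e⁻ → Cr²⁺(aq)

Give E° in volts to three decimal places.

-0.410 V

Sequential free energies add, so n₃E°₃ = n₁E°₁ + n₂E°₂.
With n₃ = 3, and the known step contributing 2×(-0.92) V, the unknown satisfies 1·E° = 3×(-0.75) − 2×(-0.92) = -0.410.
E° = -0.410 / 1 = -0.410 V.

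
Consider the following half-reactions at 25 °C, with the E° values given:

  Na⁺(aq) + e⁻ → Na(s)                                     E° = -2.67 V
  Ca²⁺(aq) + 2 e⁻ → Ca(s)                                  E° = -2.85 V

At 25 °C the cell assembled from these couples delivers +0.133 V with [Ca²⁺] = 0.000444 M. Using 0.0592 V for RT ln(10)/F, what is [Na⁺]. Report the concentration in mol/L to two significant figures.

0.0034 M

Na⁺/Na is the cathode, Ca²⁺/Ca the anode: E°cell = +0.18 V, n = 2.
Overall reaction: 2 Na⁺(aq) + Ca(s) → 2 Na(s) + Ca²⁺(aq); Q = [Ca²⁺]^1/[Na⁺]^2.
From E = E° − (0.0592/n) log Q: log Q = (E° − E)·n/0.0592 = (+0.18 − (+0.133))·2/0.0592 = 1.5878.
So 2·log[Na⁺] = 1·log(0.000444) − log Q = -3.3526 − (1.5878) = -4.9404; log[Na⁺] = -4.9404 / 2 = -2.4702; [Na⁺] = 10^(-2.4702) ≈ 0.0034 M.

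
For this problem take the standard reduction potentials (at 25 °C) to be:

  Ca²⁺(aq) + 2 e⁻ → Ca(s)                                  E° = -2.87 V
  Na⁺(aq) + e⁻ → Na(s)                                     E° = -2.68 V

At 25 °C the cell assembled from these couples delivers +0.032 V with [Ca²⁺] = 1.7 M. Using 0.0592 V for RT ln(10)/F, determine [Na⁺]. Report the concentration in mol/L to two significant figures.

0.0028 M

Na⁺/Na is the cathode, Ca²⁺/Ca the anode: E°cell = +0.19 V, n = 2.
Overall reaction: 2 Na⁺(aq) + Ca(s) → 2 Na(s) + Ca²⁺(aq); Q = [Ca²⁺]^1/[Na⁺]^2.
From E = E° − (0.0592/n) log Q: log Q = (E° − E)·n/0.0592 = (+0.19 − (+0.032))·2/0.0592 = 5.3378.
So 2·log[Na⁺] = 1·log(1.7) − log Q = 0.2304 − (5.3378) = -5.1074; log[Na⁺] = -5.1074 / 2 = -2.5537; [Na⁺] = 10^(-2.5537) ≈ 0.0028 M.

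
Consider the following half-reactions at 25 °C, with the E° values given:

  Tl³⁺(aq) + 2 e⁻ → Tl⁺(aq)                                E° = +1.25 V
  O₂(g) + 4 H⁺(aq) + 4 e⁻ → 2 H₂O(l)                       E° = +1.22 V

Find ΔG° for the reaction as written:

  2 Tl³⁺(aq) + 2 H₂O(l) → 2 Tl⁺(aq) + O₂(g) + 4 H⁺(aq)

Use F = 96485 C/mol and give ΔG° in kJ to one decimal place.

-11.6 kJ

As written, Tl³⁺/Tl⁺ is reduced (cathode) and O₂/H₂O is oxidised (anode), so E°cell = (+1.25) − (+1.22) = +0.03 V.
Balancing electrons gives n = 4.
ΔG° = −nFE° = −(4)(96485)(+0.03) = -11,578 J = -11.6 kJ.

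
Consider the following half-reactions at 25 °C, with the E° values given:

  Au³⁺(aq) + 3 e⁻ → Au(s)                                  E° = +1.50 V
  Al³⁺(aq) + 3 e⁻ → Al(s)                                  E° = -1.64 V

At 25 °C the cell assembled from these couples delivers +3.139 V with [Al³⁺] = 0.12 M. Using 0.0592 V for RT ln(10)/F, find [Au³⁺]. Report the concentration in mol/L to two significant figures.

Au³⁺/Au is the cathode, Al³⁺/Al the anode: E°cell = +3.14 V, n = 3.
Overall reaction: Au³⁺(aq) + Al(s) → Au(s) + Al³⁺(aq); Q = [Al³⁺]^1/[Au³⁺]^1.
From E = E° − (0.0592/n) log Q: log Q = (E° − E)·n/0.0592 = (+3.14 − (+3.139))·3/0.0592 = 0.0507.
So 1·log[Au³⁺] = 1·log(0.12) − log Q = -0.9208 − (0.0507) = -0.9715; [Au³⁺] = 10^(-0.9715) ≈ 0.11 M.

0.11 M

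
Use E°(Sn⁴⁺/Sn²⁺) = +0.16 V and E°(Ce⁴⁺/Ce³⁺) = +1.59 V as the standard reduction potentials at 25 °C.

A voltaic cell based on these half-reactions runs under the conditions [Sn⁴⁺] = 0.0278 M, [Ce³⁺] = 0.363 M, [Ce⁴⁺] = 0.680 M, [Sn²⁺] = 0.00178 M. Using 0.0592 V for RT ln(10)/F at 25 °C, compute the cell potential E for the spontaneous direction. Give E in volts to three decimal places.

+1.411 V

Ce⁴⁺/Ce³⁺ is the cathode (higher E°), Sn⁴⁺/Sn²⁺ the anode: E°cell = +1.59 − (+0.16) = +1.43 V, n = 2.
Overall: 2 Ce⁴⁺(aq) + Sn²⁺(aq) → 2 Ce³⁺(aq) + Sn⁴⁺(aq)
Q = [Ce³⁺]^2·[Sn⁴⁺] / ([Ce⁴⁺]^2·[Sn²⁺]); log Q = 0.648.
E = E° − (0.0592/n) log Q = +1.43 − (0.0592/2)(0.648) = +1.411 V.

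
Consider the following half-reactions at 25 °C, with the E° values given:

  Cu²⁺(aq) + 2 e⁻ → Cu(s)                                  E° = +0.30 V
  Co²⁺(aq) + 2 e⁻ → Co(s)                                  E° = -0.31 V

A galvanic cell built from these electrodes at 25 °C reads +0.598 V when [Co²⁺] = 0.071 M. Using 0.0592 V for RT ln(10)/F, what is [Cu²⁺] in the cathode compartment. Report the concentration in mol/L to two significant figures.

0.028 M

Cu²⁺/Cu is the cathode, Co²⁺/Co the anode: E°cell = +0.61 V, n = 2.
Overall reaction: Cu²⁺(aq) + Co(s) → Cu(s) + Co²⁺(aq); Q = [Co²⁺]^1/[Cu²⁺]^1.
From E = E° − (0.0592/n) log Q: log Q = (E° − E)·n/0.0592 = (+0.61 − (+0.598))·2/0.0592 = 0.4054.
So 1·log[Cu²⁺] = 1·log(0.071) − log Q = -1.1487 − (0.4054) = -1.5541; [Cu²⁺] = 10^(-1.5541) ≈ 0.028 M.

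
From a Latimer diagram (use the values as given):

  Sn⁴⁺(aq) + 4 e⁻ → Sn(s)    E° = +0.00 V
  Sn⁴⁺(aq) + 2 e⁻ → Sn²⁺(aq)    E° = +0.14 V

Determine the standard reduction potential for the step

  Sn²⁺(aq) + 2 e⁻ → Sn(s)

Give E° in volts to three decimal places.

Sequential free energies add, so n₃E°₃ = n₁E°₁ + n₂E°₂.
With n₃ = 4, and the known step contributing 2×(+0.14) V, the unknown satisfies 2·E° = 4×(+0.00) − 2×(+0.14) = -0.280.
E° = -0.280 / 2 = -0.140 V.

-0.140 V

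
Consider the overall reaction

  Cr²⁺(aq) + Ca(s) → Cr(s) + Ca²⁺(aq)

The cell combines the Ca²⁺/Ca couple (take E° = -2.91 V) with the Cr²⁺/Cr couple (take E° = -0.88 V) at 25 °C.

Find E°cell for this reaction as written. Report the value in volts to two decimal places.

The Cr²⁺/Cr couple has the higher reduction potential, so it is the cathode; Ca²⁺/Ca is oxidised at the anode.
E°cell = E°(cathode) − E°(anode) = (-0.88) − (-2.91) = +2.03 V.

+2.03 V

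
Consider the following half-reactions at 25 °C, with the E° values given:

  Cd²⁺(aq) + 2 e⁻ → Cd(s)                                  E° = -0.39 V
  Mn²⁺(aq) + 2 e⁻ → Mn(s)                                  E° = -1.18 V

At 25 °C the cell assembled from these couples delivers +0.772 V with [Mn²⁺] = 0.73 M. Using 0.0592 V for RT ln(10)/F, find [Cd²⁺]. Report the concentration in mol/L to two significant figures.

Cd²⁺/Cd is the cathode, Mn²⁺/Mn the anode: E°cell = +0.79 V, n = 2.
Overall reaction: Cd²⁺(aq) + Mn(s) → Cd(s) + Mn²⁺(aq); Q = [Mn²⁺]^1/[Cd²⁺]^1.
From E = E° − (0.0592/n) log Q: log Q = (E° − E)·n/0.0592 = (+0.79 − (+0.772))·2/0.0592 = 0.6081.
So 1·log[Cd²⁺] = 1·log(0.73) − log Q = -0.1367 − (0.6081) = -0.7448; [Cd²⁺] = 10^(-0.7448) ≈ 0.18 M.

0.18 M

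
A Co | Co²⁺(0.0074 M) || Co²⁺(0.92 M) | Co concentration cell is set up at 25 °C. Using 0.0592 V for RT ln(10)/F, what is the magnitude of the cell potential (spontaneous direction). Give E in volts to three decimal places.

+0.062 V

For a concentration cell E°cell = 0. The 0.92 M side is the cathode (reduction is favoured where [Co²⁺] is higher).
With n = 2, E = −(0.0592/2) log([Co²⁺]ₐₙ/[Co²⁺]꜀ₐₜ) = −(0.0592/2) log(0.0074/0.92) = −(0.0592/2)(-2.095) = +0.062 V.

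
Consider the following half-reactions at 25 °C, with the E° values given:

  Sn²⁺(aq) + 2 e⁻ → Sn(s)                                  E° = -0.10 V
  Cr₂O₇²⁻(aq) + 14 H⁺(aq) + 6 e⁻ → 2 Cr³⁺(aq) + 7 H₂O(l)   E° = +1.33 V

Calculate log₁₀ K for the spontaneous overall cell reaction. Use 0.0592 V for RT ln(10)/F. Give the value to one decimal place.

144.9

Cathode: Cr₂O₇²⁻/Cr³⁺; anode: Sn²⁺/Sn. E°cell = +1.43 V, n = 6.
log K = nE°cell / 0.0592 = (6)(+1.43) / 0.0592 = 144.9.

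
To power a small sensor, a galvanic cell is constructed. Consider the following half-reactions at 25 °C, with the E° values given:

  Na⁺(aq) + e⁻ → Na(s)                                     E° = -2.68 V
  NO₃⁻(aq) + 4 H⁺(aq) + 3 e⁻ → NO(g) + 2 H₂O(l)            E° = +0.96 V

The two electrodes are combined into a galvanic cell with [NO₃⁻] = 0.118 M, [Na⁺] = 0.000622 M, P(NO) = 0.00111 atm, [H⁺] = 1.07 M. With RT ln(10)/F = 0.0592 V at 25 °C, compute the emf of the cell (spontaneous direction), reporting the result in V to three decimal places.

+3.872 V

NO₃⁻/NO is the cathode (higher E°), Na⁺/Na the anode: E°cell = +0.96 − (-2.68) = +3.64 V, n = 3.
Overall: NO₃⁻(aq) + 4 H⁺(aq) + 3 Na(s) → NO(g) + 2 H₂O(l) + 3 Na⁺(aq)
Q = P(NO)·[Na⁺]^3 / ([NO₃⁻]·[H⁺]^4); log Q = -11.763.
E = E° − (0.0592/n) log Q = +3.64 − (0.0592/3)(-11.763) = +3.872 V.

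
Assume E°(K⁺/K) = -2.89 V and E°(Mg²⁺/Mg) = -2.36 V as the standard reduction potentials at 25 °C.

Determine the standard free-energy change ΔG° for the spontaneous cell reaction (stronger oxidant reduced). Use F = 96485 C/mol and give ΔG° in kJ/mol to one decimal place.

-102.3 kJ/mol

Mg²⁺/Mg (E° = -2.36 V) is the cathode; K⁺/K (E° = -2.89 V) is the anode, so E°cell = +0.53 V.
Balancing electrons gives n = 2 (lcm of 2 and 1).
ΔG° = −nFE° = −(2)(96485)(+0.53) = -102,274 J = -102.3 kJ/mol.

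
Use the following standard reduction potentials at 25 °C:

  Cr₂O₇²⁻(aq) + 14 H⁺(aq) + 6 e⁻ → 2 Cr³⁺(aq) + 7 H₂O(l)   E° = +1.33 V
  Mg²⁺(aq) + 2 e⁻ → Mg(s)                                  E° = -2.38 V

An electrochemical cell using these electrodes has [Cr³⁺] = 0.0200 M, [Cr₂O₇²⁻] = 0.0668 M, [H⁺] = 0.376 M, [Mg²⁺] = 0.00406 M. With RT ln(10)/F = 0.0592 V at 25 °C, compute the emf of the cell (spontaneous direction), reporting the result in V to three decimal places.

Cr₂O₇²⁻/Cr³⁺ is the cathode (higher E°), Mg²⁺/Mg the anode: E°cell = +1.33 − (-2.38) = +3.71 V, n = 6.
Overall: Cr₂O₇²⁻(aq) + 14 H⁺(aq) + 3 Mg(s) → 2 Cr³⁺(aq) + 7 H₂O(l) + 3 Mg²⁺(aq)
Q = [Cr³⁺]^2·[Mg²⁺]^3 / ([Cr₂O₇²⁻]·[H⁺]^14); log Q = -3.450.
E = E° − (0.0592/n) log Q = +3.71 − (0.0592/6)(-3.450) = +3.744 V.

+3.744 V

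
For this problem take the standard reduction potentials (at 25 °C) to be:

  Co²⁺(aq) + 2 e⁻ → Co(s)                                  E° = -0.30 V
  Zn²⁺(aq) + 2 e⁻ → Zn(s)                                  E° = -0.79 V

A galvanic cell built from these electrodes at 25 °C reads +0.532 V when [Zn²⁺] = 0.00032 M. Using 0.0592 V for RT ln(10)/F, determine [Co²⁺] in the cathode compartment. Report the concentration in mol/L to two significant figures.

0.0084 M

Co²⁺/Co is the cathode, Zn²⁺/Zn the anode: E°cell = +0.49 V, n = 2.
Overall reaction: Co²⁺(aq) + Zn(s) → Co(s) + Zn²⁺(aq); Q = [Zn²⁺]^1/[Co²⁺]^1.
From E = E° − (0.0592/n) log Q: log Q = (E° − E)·n/0.0592 = (+0.49 − (+0.532))·2/0.0592 = -1.4189.
So 1·log[Co²⁺] = 1·log(0.00032) − log Q = -3.4949 − (-1.4189) = -2.0760; [Co²⁺] = 10^(-2.0760) ≈ 0.0084 M.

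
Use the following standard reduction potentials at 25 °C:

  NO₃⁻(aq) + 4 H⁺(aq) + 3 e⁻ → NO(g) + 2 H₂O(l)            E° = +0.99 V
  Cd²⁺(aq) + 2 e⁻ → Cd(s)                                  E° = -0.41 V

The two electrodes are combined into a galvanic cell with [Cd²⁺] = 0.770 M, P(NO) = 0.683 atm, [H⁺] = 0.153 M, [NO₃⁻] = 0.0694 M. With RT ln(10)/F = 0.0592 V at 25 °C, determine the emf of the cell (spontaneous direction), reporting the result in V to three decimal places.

+1.319 V

NO₃⁻/NO is the cathode (higher E°), Cd²⁺/Cd the anode: E°cell = +0.99 − (-0.41) = +1.40 V, n = 6.
Overall: 2 NO₃⁻(aq) + 8 H⁺(aq) + 3 Cd(s) → 2 NO(g) + 4 H₂O(l) + 3 Cd²⁺(aq)
Q = P(NO)^2·[Cd²⁺]^3 / ([NO₃⁻]^2·[H⁺]^8); log Q = 8.168.
E = E° − (0.0592/n) log Q = +1.40 − (0.0592/6)(8.168) = +1.319 V.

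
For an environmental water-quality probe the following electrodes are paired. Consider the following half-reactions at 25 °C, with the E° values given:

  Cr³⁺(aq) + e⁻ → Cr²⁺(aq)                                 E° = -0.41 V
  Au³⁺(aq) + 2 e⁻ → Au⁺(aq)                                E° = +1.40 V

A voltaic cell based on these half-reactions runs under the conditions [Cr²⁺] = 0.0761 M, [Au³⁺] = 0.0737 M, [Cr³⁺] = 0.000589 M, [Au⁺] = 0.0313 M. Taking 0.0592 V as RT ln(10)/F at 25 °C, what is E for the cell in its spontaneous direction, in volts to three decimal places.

Au³⁺/Au⁺ is the cathode (higher E°), Cr³⁺/Cr²⁺ the anode: E°cell = +1.40 − (-0.41) = +1.81 V, n = 2.
Overall: Au³⁺(aq) + 2 Cr²⁺(aq) → Au⁺(aq) + 2 Cr³⁺(aq)
Q = [Au⁺]·[Cr³⁺]^2 / ([Au³⁺]·[Cr²⁺]^2); log Q = -4.594.
E = E° − (0.0592/n) log Q = +1.81 − (0.0592/2)(-4.594) = +1.946 V.

+1.946 V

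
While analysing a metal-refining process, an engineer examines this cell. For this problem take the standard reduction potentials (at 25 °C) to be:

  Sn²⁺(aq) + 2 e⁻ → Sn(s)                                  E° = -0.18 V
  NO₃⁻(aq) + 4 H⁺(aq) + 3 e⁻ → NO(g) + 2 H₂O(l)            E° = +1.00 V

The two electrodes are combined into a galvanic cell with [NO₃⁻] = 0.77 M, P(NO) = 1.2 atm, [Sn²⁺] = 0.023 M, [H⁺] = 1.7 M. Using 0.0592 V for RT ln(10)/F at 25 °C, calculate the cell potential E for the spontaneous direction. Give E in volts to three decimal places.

NO₃⁻/NO is the cathode (higher E°), Sn²⁺/Sn the anode: E°cell = +1.00 − (-0.18) = +1.18 V, n = 6.
Overall: 2 NO₃⁻(aq) + 8 H⁺(aq) + 3 Sn(s) → 2 NO(g) + 4 H₂O(l) + 3 Sn²⁺(aq)
Q = P(NO)^2·[Sn²⁺]^3 / ([NO₃⁻]^2·[H⁺]^8); log Q = -6.373.
E = E° − (0.0592/n) log Q = +1.18 − (0.0592/6)(-6.373) = +1.243 V.

+1.243 V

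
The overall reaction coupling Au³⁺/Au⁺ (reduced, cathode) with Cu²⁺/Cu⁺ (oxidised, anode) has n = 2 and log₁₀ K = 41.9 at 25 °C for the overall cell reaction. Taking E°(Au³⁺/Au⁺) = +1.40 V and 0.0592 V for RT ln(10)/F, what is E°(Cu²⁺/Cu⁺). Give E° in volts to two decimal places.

+0.16 V

E°cell = (0.0592/n)·log K = (0.0592/2)(41.9) = +1.240 V.
Since Au³⁺/Au⁺ is the cathode and Cu²⁺/Cu⁺ the anode, E°cell = E°(Au³⁺/Au⁺) − E°(Cu²⁺/Cu⁺).
So E°(Cu²⁺/Cu⁺) = E°(Au³⁺/Au⁺) − E°cell = (+1.40) − (+1.240) = +0.16 V.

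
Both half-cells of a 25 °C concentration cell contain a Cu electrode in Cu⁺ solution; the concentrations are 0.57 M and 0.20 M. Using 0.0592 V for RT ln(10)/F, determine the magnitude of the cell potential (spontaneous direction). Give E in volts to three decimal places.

For a concentration cell E°cell = 0. The 0.57 M side is the cathode (reduction is favoured where [Cu⁺] is higher).
With n = 1, E = −(0.0592/1) log([Cu⁺]ₐₙ/[Cu⁺]꜀ₐₜ) = −(0.0592/1) log(0.2/0.57) = −(0.0592/1)(-0.455) = +0.027 V.

+0.027 V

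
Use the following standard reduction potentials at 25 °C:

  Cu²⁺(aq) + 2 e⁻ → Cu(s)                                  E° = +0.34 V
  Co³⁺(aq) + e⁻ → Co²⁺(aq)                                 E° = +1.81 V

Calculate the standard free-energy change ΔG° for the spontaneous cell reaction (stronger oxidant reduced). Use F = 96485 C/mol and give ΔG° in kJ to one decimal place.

Co³⁺/Co²⁺ (E° = +1.81 V) is the cathode; Cu²⁺/Cu (E° = +0.34 V) is the anode, so E°cell = +1.47 V.
Balancing electrons gives n = 2 (lcm of 1 and 2).
ΔG° = −nFE° = −(2)(96485)(+1.47) = -283,666 J = -283.7 kJ.

-283.7 kJ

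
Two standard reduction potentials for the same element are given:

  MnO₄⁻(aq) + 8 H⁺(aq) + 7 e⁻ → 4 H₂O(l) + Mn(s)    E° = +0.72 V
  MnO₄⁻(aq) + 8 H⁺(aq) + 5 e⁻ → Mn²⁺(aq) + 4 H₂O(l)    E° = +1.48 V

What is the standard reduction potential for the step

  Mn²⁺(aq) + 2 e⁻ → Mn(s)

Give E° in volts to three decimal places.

-1.180 V

Sequential free energies add, so n₃E°₃ = n₁E°₁ + n₂E°₂.
With n₃ = 7, and the known step contributing 5×(+1.48) V, the unknown satisfies 2·E° = 7×(+0.72) − 5×(+1.48) = -2.360.
E° = -2.360 / 2 = -1.180 V.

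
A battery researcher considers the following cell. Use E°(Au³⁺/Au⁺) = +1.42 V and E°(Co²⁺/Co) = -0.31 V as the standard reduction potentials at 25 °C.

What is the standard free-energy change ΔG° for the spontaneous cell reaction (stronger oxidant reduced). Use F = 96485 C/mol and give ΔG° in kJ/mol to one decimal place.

-333.8 kJ/mol

Au³⁺/Au⁺ (E° = +1.42 V) is the cathode; Co²⁺/Co (E° = -0.31 V) is the anode, so E°cell = +1.73 V.
Balancing electrons gives n = 2 (lcm of 2 and 2).
ΔG° = −nFE° = −(2)(96485)(+1.73) = -333,838 J = -333.8 kJ/mol.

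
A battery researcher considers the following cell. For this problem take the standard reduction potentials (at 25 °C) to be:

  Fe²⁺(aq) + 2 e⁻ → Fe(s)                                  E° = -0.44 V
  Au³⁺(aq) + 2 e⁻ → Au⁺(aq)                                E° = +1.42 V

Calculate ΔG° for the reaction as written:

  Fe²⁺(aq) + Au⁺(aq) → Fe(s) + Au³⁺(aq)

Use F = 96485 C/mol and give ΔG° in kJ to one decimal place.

As written, Fe²⁺/Fe is reduced (cathode) and Au³⁺/Au⁺ is oxidised (anode), so E°cell = (-0.44) − (+1.42) = -1.86 V.
Balancing electrons gives n = 2.
ΔG° = −nFE° = −(2)(96485)(-1.86) = 358,924 J = +358.9 kJ.

+358.9 kJ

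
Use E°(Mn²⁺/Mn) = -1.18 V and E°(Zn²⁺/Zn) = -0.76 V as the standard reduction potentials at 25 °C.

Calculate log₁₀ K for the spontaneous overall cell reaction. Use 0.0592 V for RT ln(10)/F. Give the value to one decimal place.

14.2

Cathode: Zn²⁺/Zn; anode: Mn²⁺/Mn. E°cell = +0.42 V, n = 2.
log K = nE°cell / 0.0592 = (2)(+0.42) / 0.0592 = 14.2.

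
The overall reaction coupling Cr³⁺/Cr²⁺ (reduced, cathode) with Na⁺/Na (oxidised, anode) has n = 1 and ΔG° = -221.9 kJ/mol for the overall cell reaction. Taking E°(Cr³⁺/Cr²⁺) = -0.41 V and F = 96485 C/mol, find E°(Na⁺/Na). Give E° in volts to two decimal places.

E°cell = −ΔG°/(nF) = −(-221.9×10³)/((1)(96485)) = +2.300 V.
Since Cr³⁺/Cr²⁺ is the cathode and Na⁺/Na the anode, E°cell = E°(Cr³⁺/Cr²⁺) − E°(Na⁺/Na).
So E°(Na⁺/Na) = E°(Cr³⁺/Cr²⁺) − E°cell = (-0.41) − (+2.300) = -2.71 V.

-2.71 V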